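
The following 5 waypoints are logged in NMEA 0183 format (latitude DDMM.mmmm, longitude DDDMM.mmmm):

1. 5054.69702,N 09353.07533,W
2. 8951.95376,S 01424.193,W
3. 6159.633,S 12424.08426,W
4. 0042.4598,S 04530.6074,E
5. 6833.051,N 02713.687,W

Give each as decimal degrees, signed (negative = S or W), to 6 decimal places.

Point 1:
  φ: split at 2 digits → 50° and 54.69702′; 50 + 54.69702/60 = 50.9116170
  N → positive
  Lon: degrees = first 3 digits = 93, minutes = 53.07533; 93 + 53.07533/60 = 93.8845888
  hemisphere W, so the sign is −
Point 2:
  φ: degrees = first 2 digits = 89, minutes = 51.95376; 89 + 51.95376/60 = 89.8658960
  hemisphere S, so the sign is −
  Longitude: split at 3 digits → 014° and 24.193′; 14 + 24.193/60 = 14.4032167
  hemisphere W, so the sign is −
Point 3:
  Latitude: split at 2 digits → 61° and 59.633′; 61 + 59.633/60 = 61.9938833
  S ⇒ negate
  λ: degrees = first 3 digits = 124, minutes = 24.08426; 124 + 24.08426/60 = 124.4014043
  W ⇒ negate
Point 4:
  Latitude: split at 2 digits → 00° and 42.4598′; 0 + 42.4598/60 = 0.7076633
  hemisphere S, so the sign is −
  Longitude: split at 3 digits → 045° and 30.6074′; 45 + 30.6074/60 = 45.5101233
  E ⇒ keep positive
Point 5:
  Lat: split at 2 digits → 68° and 33.051′; 68 + 33.051/60 = 68.5508500
  N ⇒ keep positive
  λ: degrees = first 3 digits = 27, minutes = 13.687; 27 + 13.687/60 = 27.2281167
  W ⇒ negate

1. 50.911617, -93.884589
2. -89.865896, -14.403217
3. -61.993883, -124.401404
4. -0.707663, 45.510123
5. 68.550850, -27.228117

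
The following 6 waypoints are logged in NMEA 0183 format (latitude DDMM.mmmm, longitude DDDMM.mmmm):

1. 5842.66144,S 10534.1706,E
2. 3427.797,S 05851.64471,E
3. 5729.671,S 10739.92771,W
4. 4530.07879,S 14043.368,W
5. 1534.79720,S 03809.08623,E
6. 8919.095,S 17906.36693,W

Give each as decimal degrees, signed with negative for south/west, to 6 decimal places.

1. -58.711024, 105.569510
2. -34.463283, 58.860745
3. -57.494517, -107.665462
4. -45.501313, -140.722800
5. -15.579953, 38.151437
6. -89.318250, -179.106116

Point 1:
  Lat: degrees = first 2 digits = 58, minutes = 42.66144; 58 + 42.66144/60 = 58.7110240
  S ⇒ negate
  λ: split at 3 digits → 105° and 34.1706′; 105 + 34.1706/60 = 105.5695100
  E → positive
Point 2:
  Lat: degrees = first 2 digits = 34, minutes = 27.797; 34 + 27.797/60 = 34.4632833
  S ⇒ negate
  Lon: split at 3 digits → 058° and 51.64471′; 58 + 51.64471/60 = 58.8607452
  E ⇒ keep positive
Point 3:
  φ: split at 2 digits → 57° and 29.671′; 57 + 29.671/60 = 57.4945167
  S → negative
  Lon: split at 3 digits → 107° and 39.92771′; 107 + 39.92771/60 = 107.6654618
  hemisphere W, so the sign is −
Point 4:
  φ: degrees = first 2 digits = 45, minutes = 30.07879; 45 + 30.07879/60 = 45.5013132
  hemisphere S, so the sign is −
  Longitude: degrees = first 3 digits = 140, minutes = 43.368; 140 + 43.368/60 = 140.7228000
  W ⇒ negate
Point 5:
  φ: degrees = first 2 digits = 15, minutes = 34.7972; 15 + 34.7972/60 = 15.5799533
  S ⇒ negate
  Lon: degrees = first 3 digits = 38, minutes = 9.08623; 38 + 9.08623/60 = 38.1514372
  E ⇒ keep positive
Point 6:
  Lat: split at 2 digits → 89° and 19.095′; 89 + 19.095/60 = 89.3182500
  S → negative
  λ: degrees = first 3 digits = 179, minutes = 6.36693; 179 + 6.36693/60 = 179.1061155
  hemisphere W, so the sign is −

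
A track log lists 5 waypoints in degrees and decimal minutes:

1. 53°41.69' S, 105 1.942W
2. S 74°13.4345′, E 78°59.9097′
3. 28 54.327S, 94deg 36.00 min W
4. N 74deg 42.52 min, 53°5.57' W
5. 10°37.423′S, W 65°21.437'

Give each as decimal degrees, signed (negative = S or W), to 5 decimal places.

1. -53.69483, -105.03237
2. -74.22391, 78.99850
3. -28.90545, -94.60000
4. 74.70867, -53.09283
5. -10.62372, -65.35728

Point 1:
  Latitude: 41.69′ = 0.694833°; total 53.694833
  S ⇒ negate
  Longitude: 1.942′ = 0.032367°; total 105.032367
  W → negative
Point 2:
  Lat: 74 + 13.4345/60 = 74.223908
  hemisphere S, so the sign is −
  λ: 78 + 59.9097/60 = 78.998495
  E ⇒ keep positive
Point 3:
  φ: 28 + 54.327/60 = 28.905450
  S ⇒ negate
  λ: 94 + 36/60 = 94.600000
  W → negative
Point 4:
  Latitude: 74 + 42.52/60 = 74.708667
  N → positive
  λ: 53 + 5.57/60 = 53.092833
  hemisphere W, so the sign is −
Point 5:
  φ: 37.423′ = 0.623717°; total 10.623717
  hemisphere S, so the sign is −
  λ: 21.437′ = 0.357283°; total 65.357283
  hemisphere W, so the sign is −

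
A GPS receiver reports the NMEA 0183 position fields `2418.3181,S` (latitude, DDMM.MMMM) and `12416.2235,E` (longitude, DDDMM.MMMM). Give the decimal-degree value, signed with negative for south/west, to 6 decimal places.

φ: split at 2 digits → 24° and 18.3181′; 24 + 18.3181/60 = 24.3053017
S ⇒ negate
Longitude: degrees = first 3 digits = 124, minutes = 16.2235; 124 + 16.2235/60 = 124.2703917
E ⇒ keep positive

-24.305302, 124.270392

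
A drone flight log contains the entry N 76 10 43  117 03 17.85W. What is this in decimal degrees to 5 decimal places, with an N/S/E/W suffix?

φ: 10′ + 43″ = 10.71667′; 76 + 10.71667/60 = 76.178611
λ: 117 + 3/60 + 17.85/3600 = 117.054958

76.17861° N, 117.05496° W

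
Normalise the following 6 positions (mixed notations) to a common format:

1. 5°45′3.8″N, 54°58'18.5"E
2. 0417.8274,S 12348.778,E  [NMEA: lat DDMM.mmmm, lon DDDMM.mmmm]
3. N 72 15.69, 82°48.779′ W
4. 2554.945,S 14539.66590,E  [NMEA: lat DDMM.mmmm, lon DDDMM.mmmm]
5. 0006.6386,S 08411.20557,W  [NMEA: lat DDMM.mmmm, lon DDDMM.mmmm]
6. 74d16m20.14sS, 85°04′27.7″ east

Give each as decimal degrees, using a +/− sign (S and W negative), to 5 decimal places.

1. 5.75106, 54.97181
2. -4.29712, 123.81297
3. 72.26150, -82.81298
4. -25.91575, 145.66110
5. -0.11064, -84.18676
6. -74.27226, 85.07436

Point 1:
  Lat: 45′ + 3.8″ = 45.06333′; 5 + 45.06333/60 = 5.751056
  N → positive
  Lon: 54 + 58/60 + 18.5/3600 = 54.971806
  E ⇒ keep positive
Point 2:
  Latitude: split at 2 digits → 04° and 17.8274′; 4 + 17.8274/60 = 4.297123
  S ⇒ negate
  Longitude: degrees = first 3 digits = 123, minutes = 48.778; 123 + 48.778/60 = 123.812967
  E → positive
Point 3:
  φ: 72 + 15.69/60 = 72.261500
  N ⇒ keep positive
  Longitude: 48.779′ = 0.812983°; total 82.812983
  W ⇒ negate
Point 4:
  φ: degrees = first 2 digits = 25, minutes = 54.945; 25 + 54.945/60 = 25.915750
  hemisphere S, so the sign is −
  Lon: degrees = first 3 digits = 145, minutes = 39.6659; 145 + 39.6659/60 = 145.661098
  E → positive
Point 5:
  φ: split at 2 digits → 00° and 6.6386′; 0 + 6.6386/60 = 0.110643
  S → negative
  λ: split at 3 digits → 084° and 11.20557′; 84 + 11.20557/60 = 84.186760
  hemisphere W, so the sign is −
Point 6:
  Lat: 74 + 16/60 + 20.14/3600 = 74.272261
  hemisphere S, so the sign is −
  Lon: 85° + 4/60 + 27.7/3600 = 85 + 0.066667 + 0.007694 = 85.074361
  E ⇒ keep positive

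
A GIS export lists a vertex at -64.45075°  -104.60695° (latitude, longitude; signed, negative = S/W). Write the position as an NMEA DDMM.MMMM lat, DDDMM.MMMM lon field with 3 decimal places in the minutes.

Latitude is negative → S; |value| = 64.450750
φ: fractional part 0.450750 → 27.04500 minutes
Longitude is negative → W; |value| = 104.606950
λ: 104° + 0.606950 × 60 = 104° 36.41700′

6427.045,S / 10436.417,W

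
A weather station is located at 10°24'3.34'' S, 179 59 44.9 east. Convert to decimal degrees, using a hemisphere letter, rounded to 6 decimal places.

10.400928° S, 179.995806° E

φ: 10 + 24/60 + 3.34/3600 = 10.4009278
λ: 179 + 59/60 + 44.9/3600 = 179.9958056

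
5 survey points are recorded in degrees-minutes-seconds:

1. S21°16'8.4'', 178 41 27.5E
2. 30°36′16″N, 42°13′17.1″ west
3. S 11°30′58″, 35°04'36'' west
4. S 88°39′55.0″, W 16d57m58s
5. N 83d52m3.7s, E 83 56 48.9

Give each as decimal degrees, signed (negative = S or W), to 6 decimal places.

Point 1:
  Latitude: 21 + 16/60 + 8.4/3600 = 21.2690000
  S ⇒ negate
  Longitude: 178° + 41/60 + 27.5/3600 = 178 + 0.683333 + 0.007639 = 178.6909722
  E ⇒ keep positive
Point 2:
  φ: 36′ + 16″ = 36.26667′; 30 + 36.26667/60 = 30.6044444
  N → positive
  Longitude: 42° + 13/60 + 17.1/3600 = 42 + 0.216667 + 0.004750 = 42.2214167
  hemisphere W, so the sign is −
Point 3:
  Lat: 30′ + 58″ = 30.96667′; 11 + 30.96667/60 = 11.5161111
  S ⇒ negate
  λ: 35° + 4/60 + 36/3600 = 35 + 0.066667 + 0.010000 = 35.0766667
  hemisphere W, so the sign is −
Point 4:
  Latitude: 88 + 39/60 + 55/3600 = 88.6652778
  S → negative
  λ: 16° + 57/60 + 58/3600 = 16 + 0.950000 + 0.016111 = 16.9661111
  W → negative
Point 5:
  Lat: 83 + 52/60 + 3.7/3600 = 83.8676944
  N → positive
  Longitude: 83 + 56/60 + 48.9/3600 = 83.9469167
  E ⇒ keep positive

1. -21.269000, 178.690972
2. 30.604444, -42.221417
3. -11.516111, -35.076667
4. -88.665278, -16.966111
5. 83.867694, 83.946917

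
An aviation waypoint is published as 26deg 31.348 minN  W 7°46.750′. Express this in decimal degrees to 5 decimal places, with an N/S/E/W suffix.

26.52247° N, 7.77917° W

Lat: 26 + 31.348/60 = 26.522467
λ: 46.75′ = 0.779167°; total 7.779167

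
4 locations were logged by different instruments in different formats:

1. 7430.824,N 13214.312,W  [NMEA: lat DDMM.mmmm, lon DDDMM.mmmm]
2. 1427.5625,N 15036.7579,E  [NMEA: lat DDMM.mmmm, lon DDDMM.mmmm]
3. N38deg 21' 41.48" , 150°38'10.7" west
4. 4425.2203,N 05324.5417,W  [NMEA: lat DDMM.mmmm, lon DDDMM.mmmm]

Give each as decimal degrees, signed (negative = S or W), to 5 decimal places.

Point 1:
  Lat: split at 2 digits → 74° and 30.824′; 74 + 30.824/60 = 74.513733
  N ⇒ keep positive
  Longitude: degrees = first 3 digits = 132, minutes = 14.312; 132 + 14.312/60 = 132.238533
  W → negative
Point 2:
  φ: split at 2 digits → 14° and 27.5625′; 14 + 27.5625/60 = 14.459375
  N → positive
  Longitude: split at 3 digits → 150° and 36.7579′; 150 + 36.7579/60 = 150.612632
  E ⇒ keep positive
Point 3:
  Lat: 21′ + 41.48″ = 21.69133′; 38 + 21.69133/60 = 38.361522
  N ⇒ keep positive
  Longitude: 38′ + 10.7″ = 38.17833′; 150 + 38.17833/60 = 150.636306
  W → negative
Point 4:
  φ: split at 2 digits → 44° and 25.2203′; 44 + 25.2203/60 = 44.420338
  N ⇒ keep positive
  λ: split at 3 digits → 053° and 24.5417′; 53 + 24.5417/60 = 53.409028
  W → negative

1. 74.51373, -132.23853
2. 14.45938, 150.61263
3. 38.36152, -150.63631
4. 44.42034, -53.40903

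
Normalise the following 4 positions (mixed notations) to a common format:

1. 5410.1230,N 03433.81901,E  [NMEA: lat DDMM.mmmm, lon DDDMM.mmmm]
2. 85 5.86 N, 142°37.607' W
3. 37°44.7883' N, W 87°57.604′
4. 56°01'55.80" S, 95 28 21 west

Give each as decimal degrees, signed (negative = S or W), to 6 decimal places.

Point 1:
  Latitude: split at 2 digits → 54° and 10.123′; 54 + 10.123/60 = 54.1687167
  N ⇒ keep positive
  Longitude: degrees = first 3 digits = 34, minutes = 33.81901; 34 + 33.81901/60 = 34.5636502
  E ⇒ keep positive
Point 2:
  Lat: 5.86′ = 0.097667°; total 85.0976667
  N → positive
  λ: 37.607′ = 0.626783°; total 142.6267833
  W → negative
Point 3:
  Latitude: 37 + 44.7883/60 = 37.7464717
  N ⇒ keep positive
  Longitude: 87 + 57.604/60 = 87.9600667
  hemisphere W, so the sign is −
Point 4:
  φ: 1′ + 55.8″ = 1.93000′; 56 + 1.93000/60 = 56.0321667
  S ⇒ negate
  Lon: 28′ + 21″ = 28.35000′; 95 + 28.35000/60 = 95.4725000
  hemisphere W, so the sign is −

1. 54.168717, 34.563650
2. 85.097667, -142.626783
3. 37.746472, -87.960067
4. -56.032167, -95.472500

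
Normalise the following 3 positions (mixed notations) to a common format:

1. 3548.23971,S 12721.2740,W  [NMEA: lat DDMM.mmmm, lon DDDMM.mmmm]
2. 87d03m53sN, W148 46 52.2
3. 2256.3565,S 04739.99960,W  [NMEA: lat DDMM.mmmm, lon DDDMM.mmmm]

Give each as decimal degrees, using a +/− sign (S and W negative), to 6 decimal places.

1. -35.803995, -127.354567
2. 87.064722, -148.781167
3. -22.939275, -47.666660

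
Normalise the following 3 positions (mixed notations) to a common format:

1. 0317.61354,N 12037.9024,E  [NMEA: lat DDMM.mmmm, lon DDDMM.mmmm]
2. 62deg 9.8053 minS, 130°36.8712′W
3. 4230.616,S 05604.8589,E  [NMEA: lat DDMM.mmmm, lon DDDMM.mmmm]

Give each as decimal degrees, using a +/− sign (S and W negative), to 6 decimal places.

1. 3.293559, 120.631707
2. -62.163422, -130.614520
3. -42.510267, 56.080982

Point 1:
  Lat: degrees = first 2 digits = 3, minutes = 17.61354; 3 + 17.61354/60 = 3.2935590
  N → positive
  λ: degrees = first 3 digits = 120, minutes = 37.9024; 120 + 37.9024/60 = 120.6317067
  E → positive
Point 2:
  Latitude: 62 + 9.8053/60 = 62.1634217
  hemisphere S, so the sign is −
  Longitude: 130 + 36.8712/60 = 130.6145200
  W ⇒ negate
Point 3:
  Latitude: split at 2 digits → 42° and 30.616′; 42 + 30.616/60 = 42.5102667
  S ⇒ negate
  Longitude: degrees = first 3 digits = 56, minutes = 4.8589; 56 + 4.8589/60 = 56.0809817
  E ⇒ keep positive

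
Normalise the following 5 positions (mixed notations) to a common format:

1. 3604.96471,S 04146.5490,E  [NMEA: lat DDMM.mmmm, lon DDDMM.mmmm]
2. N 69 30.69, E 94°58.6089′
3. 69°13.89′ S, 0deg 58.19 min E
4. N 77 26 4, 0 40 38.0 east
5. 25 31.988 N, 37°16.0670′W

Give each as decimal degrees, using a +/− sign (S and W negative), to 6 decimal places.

Point 1:
  Latitude: split at 2 digits → 36° and 4.96471′; 36 + 4.96471/60 = 36.0827452
  hemisphere S, so the sign is −
  Lon: degrees = first 3 digits = 41, minutes = 46.549; 41 + 46.549/60 = 41.7758167
  E → positive
Point 2:
  Lat: 69 + 30.69/60 = 69.5115000
  N → positive
  λ: 94 + 58.6089/60 = 94.9768150
  E → positive
Point 3:
  Lat: 13.89′ = 0.231500°; total 69.2315000
  S ⇒ negate
  Lon: 58.19′ = 0.969833°; total 0.9698333
  E → positive
Point 4:
  φ: 26′ + 4″ = 26.06667′; 77 + 26.06667/60 = 77.4344444
  N ⇒ keep positive
  λ: 0° + 40/60 + 38/3600 = 0 + 0.666667 + 0.010556 = 0.6772222
  E → positive
Point 5:
  Latitude: 31.988′ = 0.533133°; total 25.5331333
  N → positive
  λ: 37 + 16.067/60 = 37.2677833
  W ⇒ negate

1. -36.082745, 41.775817
2. 69.511500, 94.976815
3. -69.231500, 0.969833
4. 77.434444, 0.677222
5. 25.533133, -37.267783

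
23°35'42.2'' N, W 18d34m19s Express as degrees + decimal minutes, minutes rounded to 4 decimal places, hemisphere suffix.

23° 35.7033′ N, 18° 34.3167′ W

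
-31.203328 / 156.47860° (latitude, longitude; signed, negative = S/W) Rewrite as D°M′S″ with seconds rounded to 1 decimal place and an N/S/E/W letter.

31°12′12.0″ S, 156°28′43.0″ E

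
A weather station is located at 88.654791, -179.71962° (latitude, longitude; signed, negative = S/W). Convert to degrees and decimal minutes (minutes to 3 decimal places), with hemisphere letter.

88° 39.287′ N, 179° 43.177′ W

φ: fractional part 0.654791 → 39.28746 minutes
Longitude is negative → W; |value| = 179.719620
Longitude: fractional part 0.719620 → 43.17720 minutes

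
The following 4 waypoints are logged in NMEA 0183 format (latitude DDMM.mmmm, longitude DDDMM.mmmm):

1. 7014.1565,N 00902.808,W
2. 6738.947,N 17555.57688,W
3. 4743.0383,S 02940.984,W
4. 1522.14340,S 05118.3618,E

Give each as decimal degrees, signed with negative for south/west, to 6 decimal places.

Point 1:
  Lat: split at 2 digits → 70° and 14.1565′; 70 + 14.1565/60 = 70.2359417
  N → positive
  Lon: degrees = first 3 digits = 9, minutes = 2.808; 9 + 2.808/60 = 9.0468000
  W → negative
Point 2:
  φ: split at 2 digits → 67° and 38.947′; 67 + 38.947/60 = 67.6491167
  N → positive
  Longitude: split at 3 digits → 175° and 55.57688′; 175 + 55.57688/60 = 175.9262813
  hemisphere W, so the sign is −
Point 3:
  Lat: split at 2 digits → 47° and 43.0383′; 47 + 43.0383/60 = 47.7173050
  S → negative
  Lon: split at 3 digits → 029° and 40.984′; 29 + 40.984/60 = 29.6830667
  hemisphere W, so the sign is −
Point 4:
  Lat: degrees = first 2 digits = 15, minutes = 22.1434; 15 + 22.1434/60 = 15.3690567
  S ⇒ negate
  λ: degrees = first 3 digits = 51, minutes = 18.3618; 51 + 18.3618/60 = 51.3060300
  E ⇒ keep positive

1. 70.235942, -9.046800
2. 67.649117, -175.926281
3. -47.717305, -29.683067
4. -15.369057, 51.306030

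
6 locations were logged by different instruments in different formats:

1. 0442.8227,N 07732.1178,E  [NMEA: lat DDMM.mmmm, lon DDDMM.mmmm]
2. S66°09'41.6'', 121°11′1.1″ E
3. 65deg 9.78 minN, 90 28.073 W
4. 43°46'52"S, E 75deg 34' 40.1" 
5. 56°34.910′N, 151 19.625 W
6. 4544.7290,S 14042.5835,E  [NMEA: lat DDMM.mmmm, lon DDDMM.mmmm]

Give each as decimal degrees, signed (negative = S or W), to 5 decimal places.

1. 4.71371, 77.53530
2. -66.16156, 121.18364
3. 65.16300, -90.46788
4. -43.78111, 75.57781
5. 56.58183, -151.32708
6. -45.74548, 140.70973

Point 1:
  Lat: split at 2 digits → 04° and 42.8227′; 4 + 42.8227/60 = 4.713712
  N → positive
  Longitude: degrees = first 3 digits = 77, minutes = 32.1178; 77 + 32.1178/60 = 77.535297
  E ⇒ keep positive
Point 2:
  Latitude: 9′ + 41.6″ = 9.69333′; 66 + 9.69333/60 = 66.161556
  S → negative
  λ: 11′ + 1.1″ = 11.01833′; 121 + 11.01833/60 = 121.183639
  E ⇒ keep positive
Point 3:
  Latitude: 65 + 9.78/60 = 65.163000
  N → positive
  Longitude: 90 + 28.073/60 = 90.467883
  W → negative
Point 4:
  φ: 43° + 46/60 + 52/3600 = 43 + 0.766667 + 0.014444 = 43.781111
  S ⇒ negate
  Lon: 75 + 34/60 + 40.1/3600 = 75.577806
  E ⇒ keep positive
Point 5:
  Latitude: 34.91′ = 0.581833°; total 56.581833
  N → positive
  Lon: 19.625′ = 0.327083°; total 151.327083
  hemisphere W, so the sign is −
Point 6:
  Lat: split at 2 digits → 45° and 44.729′; 45 + 44.729/60 = 45.745483
  S ⇒ negate
  λ: degrees = first 3 digits = 140, minutes = 42.5835; 140 + 42.5835/60 = 140.709725
  E ⇒ keep positive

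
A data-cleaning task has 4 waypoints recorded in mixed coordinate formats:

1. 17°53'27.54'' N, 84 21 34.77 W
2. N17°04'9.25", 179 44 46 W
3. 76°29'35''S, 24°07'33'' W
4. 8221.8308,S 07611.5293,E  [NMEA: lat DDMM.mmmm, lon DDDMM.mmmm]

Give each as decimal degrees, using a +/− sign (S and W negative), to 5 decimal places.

1. 17.89098, -84.35966
2. 17.06924, -179.74611
3. -76.49306, -24.12583
4. -82.36385, 76.19216

Point 1:
  Latitude: 17° + 53/60 + 27.54/3600 = 17 + 0.883333 + 0.007650 = 17.890983
  N ⇒ keep positive
  Longitude: 84 + 21/60 + 34.77/3600 = 84.359658
  W → negative
Point 2:
  Latitude: 17° + 4/60 + 9.25/3600 = 17 + 0.066667 + 0.002569 = 17.069236
  N ⇒ keep positive
  Lon: 44′ + 46″ = 44.76667′; 179 + 44.76667/60 = 179.746111
  hemisphere W, so the sign is −
Point 3:
  φ: 29′ + 35″ = 29.58333′; 76 + 29.58333/60 = 76.493056
  S → negative
  λ: 24° + 7/60 + 33/3600 = 24 + 0.116667 + 0.009167 = 24.125833
  W → negative
Point 4:
  φ: split at 2 digits → 82° and 21.8308′; 82 + 21.8308/60 = 82.363847
  S → negative
  λ: split at 3 digits → 076° and 11.5293′; 76 + 11.5293/60 = 76.192155
  E → positive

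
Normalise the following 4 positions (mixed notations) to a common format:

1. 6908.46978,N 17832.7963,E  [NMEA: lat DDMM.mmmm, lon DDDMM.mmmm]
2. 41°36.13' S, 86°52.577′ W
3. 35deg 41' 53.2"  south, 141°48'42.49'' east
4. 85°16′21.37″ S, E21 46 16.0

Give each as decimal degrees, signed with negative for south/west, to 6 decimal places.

1. 69.141163, 178.546605
2. -41.602167, -86.876283
3. -35.698111, 141.811803
4. -85.272603, 21.771111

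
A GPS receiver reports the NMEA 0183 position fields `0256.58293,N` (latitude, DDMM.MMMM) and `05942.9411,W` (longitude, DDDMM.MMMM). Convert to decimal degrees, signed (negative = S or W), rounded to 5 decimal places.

Latitude: split at 2 digits → 02° and 56.58293′; 2 + 56.58293/60 = 2.943049
N ⇒ keep positive
λ: split at 3 digits → 059° and 42.9411′; 59 + 42.9411/60 = 59.715685
W ⇒ negate

2.94305, -59.71569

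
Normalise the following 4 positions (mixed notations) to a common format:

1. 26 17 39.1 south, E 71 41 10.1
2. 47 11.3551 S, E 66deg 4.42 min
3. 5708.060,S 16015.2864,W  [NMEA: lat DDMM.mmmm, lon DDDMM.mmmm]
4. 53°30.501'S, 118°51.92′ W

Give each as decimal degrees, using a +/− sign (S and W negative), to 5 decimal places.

Point 1:
  Lat: 26 + 17/60 + 39.1/3600 = 26.294194
  S ⇒ negate
  λ: 41′ + 10.1″ = 41.16833′; 71 + 41.16833/60 = 71.686139
  E ⇒ keep positive
Point 2:
  Latitude: 47 + 11.3551/60 = 47.189252
  S → negative
  Longitude: 4.42′ = 0.073667°; total 66.073667
  E ⇒ keep positive
Point 3:
  Lat: split at 2 digits → 57° and 8.06′; 57 + 8.06/60 = 57.134333
  S → negative
  Lon: degrees = first 3 digits = 160, minutes = 15.2864; 160 + 15.2864/60 = 160.254773
  W ⇒ negate
Point 4:
  φ: 53 + 30.501/60 = 53.508350
  hemisphere S, so the sign is −
  Longitude: 118 + 51.92/60 = 118.865333
  W ⇒ negate

1. -26.29419, 71.68614
2. -47.18925, 66.07367
3. -57.13433, -160.25477
4. -53.50835, -118.86533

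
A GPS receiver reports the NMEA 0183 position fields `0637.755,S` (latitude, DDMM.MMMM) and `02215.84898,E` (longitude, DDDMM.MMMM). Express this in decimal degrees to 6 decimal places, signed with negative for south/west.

-6.629250, 22.264150

Latitude: split at 2 digits → 06° and 37.755′; 6 + 37.755/60 = 6.6292500
S → negative
Lon: degrees = first 3 digits = 22, minutes = 15.84898; 22 + 15.84898/60 = 22.2641497
E ⇒ keep positive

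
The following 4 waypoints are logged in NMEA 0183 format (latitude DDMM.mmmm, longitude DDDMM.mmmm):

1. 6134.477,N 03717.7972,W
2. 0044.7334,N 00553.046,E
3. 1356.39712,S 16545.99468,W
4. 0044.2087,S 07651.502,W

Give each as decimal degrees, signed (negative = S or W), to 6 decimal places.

1. 61.574617, -37.296620
2. 0.745557, 5.884100
3. -13.939952, -165.766578
4. -0.736812, -76.858367

Point 1:
  Latitude: split at 2 digits → 61° and 34.477′; 61 + 34.477/60 = 61.5746167
  N ⇒ keep positive
  Longitude: split at 3 digits → 037° and 17.7972′; 37 + 17.7972/60 = 37.2966200
  W ⇒ negate
Point 2:
  Latitude: degrees = first 2 digits = 0, minutes = 44.7334; 0 + 44.7334/60 = 0.7455567
  N → positive
  λ: split at 3 digits → 005° and 53.046′; 5 + 53.046/60 = 5.8841000
  E ⇒ keep positive
Point 3:
  Latitude: split at 2 digits → 13° and 56.39712′; 13 + 56.39712/60 = 13.9399520
  S ⇒ negate
  λ: split at 3 digits → 165° and 45.99468′; 165 + 45.99468/60 = 165.7665780
  W ⇒ negate
Point 4:
  φ: degrees = first 2 digits = 0, minutes = 44.2087; 0 + 44.2087/60 = 0.7368117
  hemisphere S, so the sign is −
  Lon: split at 3 digits → 076° and 51.502′; 76 + 51.502/60 = 76.8583667
  W → negative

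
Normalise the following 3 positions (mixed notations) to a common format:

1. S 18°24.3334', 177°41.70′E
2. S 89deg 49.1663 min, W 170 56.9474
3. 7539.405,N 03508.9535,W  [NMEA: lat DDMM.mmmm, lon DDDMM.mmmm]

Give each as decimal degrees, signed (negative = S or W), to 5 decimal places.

Point 1:
  Lat: 24.3334′ = 0.405557°; total 18.405557
  S ⇒ negate
  Longitude: 41.7′ = 0.695000°; total 177.695000
  E → positive
Point 2:
  Lat: 49.1663′ = 0.819438°; total 89.819438
  hemisphere S, so the sign is −
  λ: 170 + 56.9474/60 = 170.949123
  W → negative
Point 3:
  φ: split at 2 digits → 75° and 39.405′; 75 + 39.405/60 = 75.656750
  N → positive
  Longitude: degrees = first 3 digits = 35, minutes = 8.9535; 35 + 8.9535/60 = 35.149225
  W → negative

1. -18.40556, 177.69500
2. -89.81944, -170.94912
3. 75.65675, -35.14923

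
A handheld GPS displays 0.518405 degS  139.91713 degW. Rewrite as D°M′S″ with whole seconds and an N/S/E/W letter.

0°31′6″ S, 139°55′2″ W

φ: 0.518405 × 60 = 31.10430′ → 31′, remainder × 60 = 6.26″
Longitude: 0.917130 × 60 = 55.02780′ → 55′, remainder × 60 = 1.67″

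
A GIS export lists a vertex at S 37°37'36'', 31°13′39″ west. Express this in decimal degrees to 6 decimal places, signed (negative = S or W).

-37.626667, -31.227500

Lat: 37 + 37/60 + 36/3600 = 37.6266667
hemisphere S, so the sign is −
λ: 13′ + 39″ = 13.65000′; 31 + 13.65000/60 = 31.2275000
hemisphere W, so the sign is −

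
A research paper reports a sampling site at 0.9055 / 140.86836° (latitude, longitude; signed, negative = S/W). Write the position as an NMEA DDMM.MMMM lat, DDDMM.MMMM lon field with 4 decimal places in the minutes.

φ: 0° + 0.905500 × 60 = 0° 54.330000′
Lon: fractional part 0.868360 → 52.101600 minutes

0054.3300,N / 14052.1016,E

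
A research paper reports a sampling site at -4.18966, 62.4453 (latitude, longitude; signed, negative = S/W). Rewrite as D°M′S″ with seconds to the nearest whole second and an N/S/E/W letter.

Latitude is negative → S; |value| = 4.189660
Latitude: 0.189660 × 60 = 11.37960′ → 11′, remainder × 60 = 22.78″
Lon: 0.445300° → 26.71800′; 0.71800 × 60 = 43.08″

4°11′23″ S, 62°26′43″ E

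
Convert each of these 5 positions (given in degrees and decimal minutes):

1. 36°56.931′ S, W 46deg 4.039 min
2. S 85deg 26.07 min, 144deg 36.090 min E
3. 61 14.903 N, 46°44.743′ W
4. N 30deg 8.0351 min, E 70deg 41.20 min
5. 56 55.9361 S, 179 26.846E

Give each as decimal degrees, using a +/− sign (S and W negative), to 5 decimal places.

Point 1:
  φ: 56.931′ = 0.948850°; total 36.948850
  hemisphere S, so the sign is −
  λ: 4.039′ = 0.067317°; total 46.067317
  hemisphere W, so the sign is −
Point 2:
  Latitude: 85 + 26.07/60 = 85.434500
  hemisphere S, so the sign is −
  Lon: 144 + 36.09/60 = 144.601500
  E ⇒ keep positive
Point 3:
  Lat: 14.903′ = 0.248383°; total 61.248383
  N → positive
  Lon: 44.743′ = 0.745717°; total 46.745717
  hemisphere W, so the sign is −
Point 4:
  Latitude: 30 + 8.0351/60 = 30.133918
  N ⇒ keep positive
  λ: 70 + 41.2/60 = 70.686667
  E ⇒ keep positive
Point 5:
  Lat: 56 + 55.9361/60 = 56.932268
  hemisphere S, so the sign is −
  λ: 26.846′ = 0.447433°; total 179.447433
  E ⇒ keep positive

1. -36.94885, -46.06732
2. -85.43450, 144.60150
3. 61.24838, -46.74572
4. 30.13392, 70.68667
5. -56.93227, 179.44743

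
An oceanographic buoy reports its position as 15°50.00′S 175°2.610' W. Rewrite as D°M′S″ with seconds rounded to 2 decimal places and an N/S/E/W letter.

15°50′0.00″ S, 175°02′36.60″ W

φ: fractional minutes 0.00000 × 60 = 0.0000″
Longitude: 2.61000′ → 2′ and 0.61000 × 60 = 36.6000″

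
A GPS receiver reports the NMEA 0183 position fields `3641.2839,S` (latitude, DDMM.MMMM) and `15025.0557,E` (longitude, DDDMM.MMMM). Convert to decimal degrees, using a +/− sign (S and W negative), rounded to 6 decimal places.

Latitude: split at 2 digits → 36° and 41.2839′; 36 + 41.2839/60 = 36.6880650
S ⇒ negate
Lon: degrees = first 3 digits = 150, minutes = 25.0557; 150 + 25.0557/60 = 150.4175950
E ⇒ keep positive

-36.688065, 150.417595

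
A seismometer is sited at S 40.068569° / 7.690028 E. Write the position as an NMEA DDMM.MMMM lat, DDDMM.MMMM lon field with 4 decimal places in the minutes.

Lat: minutes = (40.068569 − 40) × 60 = 4.114140
Lon: 7° + 0.690028 × 60 = 7° 41.401680′

4004.1141,S / 00741.4017,E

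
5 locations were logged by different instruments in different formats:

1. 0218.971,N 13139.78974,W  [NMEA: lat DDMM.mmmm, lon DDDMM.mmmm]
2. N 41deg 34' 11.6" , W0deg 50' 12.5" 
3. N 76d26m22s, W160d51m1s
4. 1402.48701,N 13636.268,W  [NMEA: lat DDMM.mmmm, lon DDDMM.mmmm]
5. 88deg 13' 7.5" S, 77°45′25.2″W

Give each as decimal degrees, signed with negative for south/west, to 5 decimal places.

1. 2.31618, -131.66316
2. 41.56989, -0.83681
3. 76.43944, -160.85028
4. 14.04145, -136.60447
5. -88.21875, -77.75700

Point 1:
  Lat: degrees = first 2 digits = 2, minutes = 18.971; 2 + 18.971/60 = 2.316183
  N ⇒ keep positive
  Longitude: split at 3 digits → 131° and 39.78974′; 131 + 39.78974/60 = 131.663162
  W ⇒ negate
Point 2:
  Lat: 34′ + 11.6″ = 34.19333′; 41 + 34.19333/60 = 41.569889
  N ⇒ keep positive
  Lon: 0 + 50/60 + 12.5/3600 = 0.836806
  W ⇒ negate
Point 3:
  φ: 76° + 26/60 + 22/3600 = 76 + 0.433333 + 0.006111 = 76.439444
  N → positive
  λ: 160 + 51/60 + 1/3600 = 160.850278
  W ⇒ negate
Point 4:
  φ: degrees = first 2 digits = 14, minutes = 2.48701; 14 + 2.48701/60 = 14.041450
  N ⇒ keep positive
  Lon: split at 3 digits → 136° and 36.268′; 136 + 36.268/60 = 136.604467
  W ⇒ negate
Point 5:
  φ: 88 + 13/60 + 7.5/3600 = 88.218750
  S ⇒ negate
  Longitude: 77° + 45/60 + 25.2/3600 = 77 + 0.750000 + 0.007000 = 77.757000
  hemisphere W, so the sign is −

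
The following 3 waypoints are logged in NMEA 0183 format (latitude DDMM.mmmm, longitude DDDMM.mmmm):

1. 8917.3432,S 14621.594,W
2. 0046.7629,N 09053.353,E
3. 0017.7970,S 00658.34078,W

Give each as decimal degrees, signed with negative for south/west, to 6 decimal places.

1. -89.289053, -146.359900
2. 0.779382, 90.889217
3. -0.296617, -6.972346

Point 1:
  Latitude: split at 2 digits → 89° and 17.3432′; 89 + 17.3432/60 = 89.2890533
  hemisphere S, so the sign is −
  λ: degrees = first 3 digits = 146, minutes = 21.594; 146 + 21.594/60 = 146.3599000
  W → negative
Point 2:
  Latitude: split at 2 digits → 00° and 46.7629′; 0 + 46.7629/60 = 0.7793817
  N → positive
  λ: split at 3 digits → 090° and 53.353′; 90 + 53.353/60 = 90.8892167
  E ⇒ keep positive
Point 3:
  Lat: degrees = first 2 digits = 0, minutes = 17.797; 0 + 17.797/60 = 0.2966167
  S → negative
  Longitude: degrees = first 3 digits = 6, minutes = 58.34078; 6 + 58.34078/60 = 6.9723463
  hemisphere W, so the sign is −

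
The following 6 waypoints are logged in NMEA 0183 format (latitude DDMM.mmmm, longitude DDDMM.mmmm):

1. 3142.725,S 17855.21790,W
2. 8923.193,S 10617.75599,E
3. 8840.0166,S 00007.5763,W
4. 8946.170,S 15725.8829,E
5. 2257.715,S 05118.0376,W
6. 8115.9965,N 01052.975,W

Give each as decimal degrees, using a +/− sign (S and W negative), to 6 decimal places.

Point 1:
  Latitude: split at 2 digits → 31° and 42.725′; 31 + 42.725/60 = 31.7120833
  S ⇒ negate
  Lon: degrees = first 3 digits = 178, minutes = 55.2179; 178 + 55.2179/60 = 178.9202983
  W → negative
Point 2:
  φ: degrees = first 2 digits = 89, minutes = 23.193; 89 + 23.193/60 = 89.3865500
  hemisphere S, so the sign is −
  λ: degrees = first 3 digits = 106, minutes = 17.75599; 106 + 17.75599/60 = 106.2959332
  E ⇒ keep positive
Point 3:
  Latitude: degrees = first 2 digits = 88, minutes = 40.0166; 88 + 40.0166/60 = 88.6669433
  S → negative
  Longitude: degrees = first 3 digits = 0, minutes = 7.5763; 0 + 7.5763/60 = 0.1262717
  W ⇒ negate
Point 4:
  Latitude: split at 2 digits → 89° and 46.17′; 89 + 46.17/60 = 89.7695000
  S → negative
  λ: split at 3 digits → 157° and 25.8829′; 157 + 25.8829/60 = 157.4313817
  E ⇒ keep positive
Point 5:
  Lat: degrees = first 2 digits = 22, minutes = 57.715; 22 + 57.715/60 = 22.9619167
  hemisphere S, so the sign is −
  λ: degrees = first 3 digits = 51, minutes = 18.0376; 51 + 18.0376/60 = 51.3006267
  hemisphere W, so the sign is −
Point 6:
  Lat: split at 2 digits → 81° and 15.9965′; 81 + 15.9965/60 = 81.2666083
  N → positive
  Lon: split at 3 digits → 010° and 52.975′; 10 + 52.975/60 = 10.8829167
  W → negative

1. -31.712083, -178.920298
2. -89.386550, 106.295933
3. -88.666943, -0.126272
4. -89.769500, 157.431382
5. -22.961917, -51.300627
6. 81.266608, -10.882917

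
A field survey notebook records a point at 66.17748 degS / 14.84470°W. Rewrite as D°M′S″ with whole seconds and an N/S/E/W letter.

66°10′39″ S, 14°50′41″ W

Latitude: 0.177480° → 10.64880′; 0.64880 × 60 = 38.93″
λ: 0.844700° → 50.68200′; 0.68200 × 60 = 40.92″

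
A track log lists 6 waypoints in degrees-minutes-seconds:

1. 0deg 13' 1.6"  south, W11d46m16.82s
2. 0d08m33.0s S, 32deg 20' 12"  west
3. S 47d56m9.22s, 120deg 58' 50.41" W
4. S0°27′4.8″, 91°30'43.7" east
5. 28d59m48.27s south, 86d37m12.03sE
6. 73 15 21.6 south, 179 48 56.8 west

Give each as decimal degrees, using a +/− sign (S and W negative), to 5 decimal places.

Point 1:
  φ: 0° + 13/60 + 1.6/3600 = 0 + 0.216667 + 0.000444 = 0.217111
  S → negative
  Lon: 11° + 46/60 + 16.82/3600 = 11 + 0.766667 + 0.004672 = 11.771339
  W ⇒ negate
Point 2:
  Latitude: 0 + 8/60 + 33/3600 = 0.142500
  S ⇒ negate
  λ: 32 + 20/60 + 12/3600 = 32.336667
  W ⇒ negate
Point 3:
  Latitude: 47 + 56/60 + 9.22/3600 = 47.935894
  S → negative
  λ: 120 + 58/60 + 50.41/3600 = 120.980669
  W ⇒ negate
Point 4:
  φ: 0 + 27/60 + 4.8/3600 = 0.451333
  S → negative
  λ: 91 + 30/60 + 43.7/3600 = 91.512139
  E → positive
Point 5:
  Latitude: 59′ + 48.27″ = 59.80450′; 28 + 59.80450/60 = 28.996742
  S ⇒ negate
  λ: 37′ + 12.03″ = 37.20050′; 86 + 37.20050/60 = 86.620008
  E ⇒ keep positive
Point 6:
  Latitude: 73 + 15/60 + 21.6/3600 = 73.256000
  hemisphere S, so the sign is −
  Longitude: 179° + 48/60 + 56.8/3600 = 179 + 0.800000 + 0.015778 = 179.815778
  W → negative

1. -0.21711, -11.77134
2. -0.14250, -32.33667
3. -47.93589, -120.98067
4. -0.45133, 91.51214
5. -28.99674, 86.62001
6. -73.25600, -179.81578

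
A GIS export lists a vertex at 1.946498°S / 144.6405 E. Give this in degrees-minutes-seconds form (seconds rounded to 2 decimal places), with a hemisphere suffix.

Lat: whole degrees 1; 56.78988′ → 56′ and 47.3928″
Lon: whole degrees 144; 38.43000′ → 38′ and 25.8000″

1°56′47.39″ S, 144°38′25.80″ E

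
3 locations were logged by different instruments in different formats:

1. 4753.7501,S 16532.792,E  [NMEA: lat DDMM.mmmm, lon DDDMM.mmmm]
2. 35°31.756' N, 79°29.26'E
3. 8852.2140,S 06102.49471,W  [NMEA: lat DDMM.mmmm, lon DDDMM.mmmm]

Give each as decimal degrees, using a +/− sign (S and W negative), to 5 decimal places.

Point 1:
  Lat: degrees = first 2 digits = 47, minutes = 53.7501; 47 + 53.7501/60 = 47.895835
  S → negative
  Lon: split at 3 digits → 165° and 32.792′; 165 + 32.792/60 = 165.546533
  E → positive
Point 2:
  Lat: 31.756′ = 0.529267°; total 35.529267
  N ⇒ keep positive
  Lon: 29.26′ = 0.487667°; total 79.487667
  E ⇒ keep positive
Point 3:
  Latitude: split at 2 digits → 88° and 52.214′; 88 + 52.214/60 = 88.870233
  S → negative
  λ: degrees = first 3 digits = 61, minutes = 2.49471; 61 + 2.49471/60 = 61.041579
  W → negative

1. -47.89584, 165.54653
2. 35.52927, 79.48767
3. -88.87023, -61.04158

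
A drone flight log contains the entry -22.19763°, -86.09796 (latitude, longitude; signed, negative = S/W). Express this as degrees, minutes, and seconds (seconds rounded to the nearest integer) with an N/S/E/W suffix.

22°11′51″ S, 86°05′53″ W

Latitude is negative → S; |value| = 22.197630
Latitude: whole degrees 22; 11.85780′ → 11′ and 51.47″
Longitude is negative → W; |value| = 86.097960
Longitude: 0.097960° → 5.87760′; 0.87760 × 60 = 52.66″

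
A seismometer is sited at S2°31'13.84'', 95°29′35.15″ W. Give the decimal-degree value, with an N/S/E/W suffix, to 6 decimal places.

2.520511° S, 95.493097° W

Latitude: 2 + 31/60 + 13.84/3600 = 2.5205111
Longitude: 29′ + 35.15″ = 29.58583′; 95 + 29.58583/60 = 95.4930972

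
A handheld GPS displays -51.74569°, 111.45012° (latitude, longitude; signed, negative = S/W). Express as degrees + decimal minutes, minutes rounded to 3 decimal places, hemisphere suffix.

51° 44.741′ S, 111° 27.007′ E

Latitude is negative → S; |value| = 51.745690
Lat: minutes = (51.745690 − 51) × 60 = 44.74140
Longitude: minutes = (111.450120 − 111) × 60 = 27.00720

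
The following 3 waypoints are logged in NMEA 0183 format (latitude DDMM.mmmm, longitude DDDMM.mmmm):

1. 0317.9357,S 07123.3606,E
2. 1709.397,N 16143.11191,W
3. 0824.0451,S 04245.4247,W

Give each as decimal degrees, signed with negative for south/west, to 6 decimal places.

Point 1:
  Latitude: degrees = first 2 digits = 3, minutes = 17.9357; 3 + 17.9357/60 = 3.2989283
  hemisphere S, so the sign is −
  λ: degrees = first 3 digits = 71, minutes = 23.3606; 71 + 23.3606/60 = 71.3893433
  E ⇒ keep positive
Point 2:
  Lat: degrees = first 2 digits = 17, minutes = 9.397; 17 + 9.397/60 = 17.1566167
  N → positive
  λ: split at 3 digits → 161° and 43.11191′; 161 + 43.11191/60 = 161.7185318
  hemisphere W, so the sign is −
Point 3:
  Latitude: degrees = first 2 digits = 8, minutes = 24.0451; 8 + 24.0451/60 = 8.4007517
  hemisphere S, so the sign is −
  λ: degrees = first 3 digits = 42, minutes = 45.4247; 42 + 45.4247/60 = 42.7570783
  hemisphere W, so the sign is −

1. -3.298928, 71.389343
2. 17.156617, -161.718532
3. -8.400752, -42.757078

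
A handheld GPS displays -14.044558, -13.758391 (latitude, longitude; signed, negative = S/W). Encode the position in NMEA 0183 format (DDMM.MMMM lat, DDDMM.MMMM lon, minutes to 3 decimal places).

1402.673,S / 01345.503,W

Latitude is negative → S; |value| = 14.044558
φ: minutes = (14.044558 − 14) × 60 = 2.67348
Longitude is negative → W; |value| = 13.758391
Lon: fractional part 0.758391 → 45.50346 minutes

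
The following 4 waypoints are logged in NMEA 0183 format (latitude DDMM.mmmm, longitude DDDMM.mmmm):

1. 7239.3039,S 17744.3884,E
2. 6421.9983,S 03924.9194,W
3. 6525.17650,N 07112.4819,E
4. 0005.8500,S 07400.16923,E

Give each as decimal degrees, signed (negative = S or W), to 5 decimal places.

1. -72.65507, 177.73981
2. -64.36664, -39.41532
3. 65.41961, 71.20803
4. -0.09750, 74.00282

Point 1:
  φ: split at 2 digits → 72° and 39.3039′; 72 + 39.3039/60 = 72.655065
  S → negative
  Longitude: split at 3 digits → 177° and 44.3884′; 177 + 44.3884/60 = 177.739807
  E → positive
Point 2:
  Lat: split at 2 digits → 64° and 21.9983′; 64 + 21.9983/60 = 64.366638
  hemisphere S, so the sign is −
  Lon: degrees = first 3 digits = 39, minutes = 24.9194; 39 + 24.9194/60 = 39.415323
  W → negative
Point 3:
  Lat: split at 2 digits → 65° and 25.1765′; 65 + 25.1765/60 = 65.419608
  N → positive
  λ: split at 3 digits → 071° and 12.4819′; 71 + 12.4819/60 = 71.208032
  E → positive
Point 4:
  φ: split at 2 digits → 00° and 5.85′; 0 + 5.85/60 = 0.097500
  hemisphere S, so the sign is −
  Lon: split at 3 digits → 074° and 0.16923′; 74 + 0.16923/60 = 74.002821
  E ⇒ keep positive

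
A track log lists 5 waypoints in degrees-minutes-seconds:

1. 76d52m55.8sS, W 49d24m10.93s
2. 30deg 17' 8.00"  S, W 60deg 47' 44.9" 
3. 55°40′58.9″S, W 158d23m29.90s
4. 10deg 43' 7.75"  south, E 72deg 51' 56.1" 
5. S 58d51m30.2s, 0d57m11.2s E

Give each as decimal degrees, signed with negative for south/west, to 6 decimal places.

1. -76.882167, -49.403036
2. -30.285556, -60.795806
3. -55.683028, -158.391639
4. -10.718819, 72.865583
5. -58.858389, 0.953111

Point 1:
  Latitude: 76° + 52/60 + 55.8/3600 = 76 + 0.866667 + 0.015500 = 76.8821667
  S ⇒ negate
  Lon: 24′ + 10.93″ = 24.18217′; 49 + 24.18217/60 = 49.4030361
  hemisphere W, so the sign is −
Point 2:
  Lat: 30 + 17/60 + 8/3600 = 30.2855556
  S → negative
  λ: 47′ + 44.9″ = 47.74833′; 60 + 47.74833/60 = 60.7958056
  hemisphere W, so the sign is −
Point 3:
  Latitude: 40′ + 58.9″ = 40.98167′; 55 + 40.98167/60 = 55.6830278
  S → negative
  λ: 23′ + 29.9″ = 23.49833′; 158 + 23.49833/60 = 158.3916389
  hemisphere W, so the sign is −
Point 4:
  Latitude: 43′ + 7.75″ = 43.12917′; 10 + 43.12917/60 = 10.7188194
  S → negative
  λ: 72° + 51/60 + 56.1/3600 = 72 + 0.850000 + 0.015583 = 72.8655833
  E → positive
Point 5:
  φ: 58° + 51/60 + 30.2/3600 = 58 + 0.850000 + 0.008389 = 58.8583889
  S → negative
  λ: 0 + 57/60 + 11.2/3600 = 0.9531111
  E → positive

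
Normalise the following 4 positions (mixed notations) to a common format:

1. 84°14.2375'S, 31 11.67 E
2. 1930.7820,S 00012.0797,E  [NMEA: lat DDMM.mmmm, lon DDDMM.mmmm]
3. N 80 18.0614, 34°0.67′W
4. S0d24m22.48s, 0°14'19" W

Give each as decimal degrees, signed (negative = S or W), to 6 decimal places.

Point 1:
  Latitude: 84 + 14.2375/60 = 84.2372917
  hemisphere S, so the sign is −
  λ: 31 + 11.67/60 = 31.1945000
  E → positive
Point 2:
  Latitude: degrees = first 2 digits = 19, minutes = 30.782; 19 + 30.782/60 = 19.5130333
  S ⇒ negate
  Longitude: split at 3 digits → 000° and 12.0797′; 0 + 12.0797/60 = 0.2013283
  E → positive
Point 3:
  Latitude: 80 + 18.0614/60 = 80.3010233
  N → positive
  Lon: 34 + 0.67/60 = 34.0111667
  W ⇒ negate
Point 4:
  Latitude: 24′ + 22.48″ = 24.37467′; 0 + 24.37467/60 = 0.4062444
  S ⇒ negate
  Longitude: 0° + 14/60 + 19/3600 = 0 + 0.233333 + 0.005278 = 0.2386111
  hemisphere W, so the sign is −

1. -84.237292, 31.194500
2. -19.513033, 0.201328
3. 80.301023, -34.011167
4. -0.406244, -0.238611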